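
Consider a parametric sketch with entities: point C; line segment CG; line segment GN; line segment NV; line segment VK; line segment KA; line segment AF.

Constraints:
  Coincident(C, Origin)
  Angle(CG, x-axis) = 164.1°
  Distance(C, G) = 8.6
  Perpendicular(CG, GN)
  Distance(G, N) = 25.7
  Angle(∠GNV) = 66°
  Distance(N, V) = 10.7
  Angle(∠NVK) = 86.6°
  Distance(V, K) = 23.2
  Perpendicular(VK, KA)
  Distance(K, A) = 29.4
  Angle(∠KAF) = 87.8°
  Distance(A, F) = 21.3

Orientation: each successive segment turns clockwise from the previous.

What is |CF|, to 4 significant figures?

41.29

C is at the origin; CG runs at 164.1° with length 8.6, so G = (-8.271, 2.356). The perpendicularity gives GN at right angles to CG, so GN runs at 74.10°; with |GN| = 25.7, N = (-1.230, 27.07). ∠GNV = 66.0° gives NV at -39.90° from the x-axis; with |NV| = 10.7, V = (6.978, 20.21). ∠NVK = 86.6° gives VK at -133.3° from the x-axis; with |VK| = 23.2, K = (-8.933, 3.325). The perpendicularity gives KA at right angles to VK, so KA runs at 136.7°; with |KA| = 29.4, A = (-30.33, 23.49). ∠KAF = 87.8° gives AF at 44.50° from the x-axis; with |AF| = 21.3, F = (-15.14, 38.42). Then |CF| = |F − C| = 41.29.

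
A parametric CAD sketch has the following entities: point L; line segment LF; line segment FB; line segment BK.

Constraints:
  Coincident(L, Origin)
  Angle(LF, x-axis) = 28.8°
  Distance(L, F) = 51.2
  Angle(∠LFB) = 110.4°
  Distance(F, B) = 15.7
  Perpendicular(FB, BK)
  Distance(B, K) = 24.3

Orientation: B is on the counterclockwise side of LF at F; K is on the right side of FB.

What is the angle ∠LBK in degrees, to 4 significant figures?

145.0°

∠LFB = 110.4°, so FB runs at 28.8° + (180° − 110.4°) = 98.40° from the x-axis; with |FB| = 15.7, B = F + 15.7·(cos 98.40°, sin 98.40°) = (42.57, 40.20). FB is perpendicular to BK; with |BK| = 24.3 on the right of FB, K = B + 24.3·(0.9893, 0.1461) = (66.61, 43.75). Then cos ∠LBK = BL·BK / (|BL||BK|), giving 145.0°.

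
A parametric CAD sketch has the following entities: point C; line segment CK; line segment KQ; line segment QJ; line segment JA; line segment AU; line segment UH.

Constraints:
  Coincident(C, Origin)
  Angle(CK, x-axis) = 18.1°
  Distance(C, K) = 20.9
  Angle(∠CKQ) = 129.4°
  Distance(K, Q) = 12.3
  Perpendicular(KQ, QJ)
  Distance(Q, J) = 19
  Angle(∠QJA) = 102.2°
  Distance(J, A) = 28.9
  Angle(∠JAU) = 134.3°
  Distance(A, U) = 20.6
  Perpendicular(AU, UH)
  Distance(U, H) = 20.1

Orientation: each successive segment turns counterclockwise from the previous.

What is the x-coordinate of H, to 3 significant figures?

14.7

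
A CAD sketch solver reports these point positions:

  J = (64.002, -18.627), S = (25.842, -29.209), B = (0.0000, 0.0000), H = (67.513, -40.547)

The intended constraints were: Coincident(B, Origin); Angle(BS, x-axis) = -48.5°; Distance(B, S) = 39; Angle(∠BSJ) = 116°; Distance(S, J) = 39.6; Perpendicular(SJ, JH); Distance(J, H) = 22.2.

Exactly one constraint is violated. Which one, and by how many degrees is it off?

Perpendicular(SJ, JH) — off by 6.40°.

B = (0.00, 0.00) ✓; BS at -48.50° ✓; |BS| = 39.00 ✓; ∠BSJ = 116.0° ✓; |SJ| = 39.60 ✓; ∠(SJ, JH) = 96.40° ✗; |JH| = 22.20 ✓.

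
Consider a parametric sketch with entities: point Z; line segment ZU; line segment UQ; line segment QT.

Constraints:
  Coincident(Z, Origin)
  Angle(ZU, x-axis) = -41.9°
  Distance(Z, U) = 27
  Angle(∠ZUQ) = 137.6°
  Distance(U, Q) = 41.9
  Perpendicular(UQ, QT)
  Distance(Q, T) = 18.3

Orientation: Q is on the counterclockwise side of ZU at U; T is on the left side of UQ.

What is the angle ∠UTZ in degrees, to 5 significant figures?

23.507°

Z is at the origin; ZU runs at -41.9° with length 27.0, so U = 27.0·(cos -41.9°, sin -41.9°) = (20.096, -18.031). ∠ZUQ = 137.6°, so UQ runs at -41.9° + (180° − 137.6°) = 0.50000° from the x-axis; with |UQ| = 41.9, Q = U + 41.9·(cos 0.50000°, sin 0.50000°) = (61.995, -17.666). UQ ⟂ QT; with |QT| = 18.3 on the left of UQ, T = Q + 18.3·(-0.0087265, 0.99996) = (61.835, 0.63347). Then cos ∠UTZ = TU·TZ / (|TU||TZ|), giving 23.507°.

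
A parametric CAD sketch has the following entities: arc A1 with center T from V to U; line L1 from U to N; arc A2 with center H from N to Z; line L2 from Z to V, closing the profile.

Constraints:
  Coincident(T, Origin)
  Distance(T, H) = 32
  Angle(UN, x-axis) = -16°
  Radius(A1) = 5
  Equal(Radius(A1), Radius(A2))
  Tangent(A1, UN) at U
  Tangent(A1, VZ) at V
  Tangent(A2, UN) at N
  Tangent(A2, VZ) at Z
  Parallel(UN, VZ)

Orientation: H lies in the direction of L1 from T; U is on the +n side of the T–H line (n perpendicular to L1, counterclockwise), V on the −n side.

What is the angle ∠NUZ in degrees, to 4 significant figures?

17.35°

Tangency of A1 to both parallel lines with radius 5.0 puts U and V at T ± 5.0·n: U = (1.378, 4.806), V = (-1.378, -4.806). Equal radii place N and Z the same way about H: N = H + 5.0·n = (32.14, -4.014), Z = H − 5.0·n = (29.38, -13.63). Then cos ∠NUZ = UN·UZ / (|UN||UZ|), giving 17.35°.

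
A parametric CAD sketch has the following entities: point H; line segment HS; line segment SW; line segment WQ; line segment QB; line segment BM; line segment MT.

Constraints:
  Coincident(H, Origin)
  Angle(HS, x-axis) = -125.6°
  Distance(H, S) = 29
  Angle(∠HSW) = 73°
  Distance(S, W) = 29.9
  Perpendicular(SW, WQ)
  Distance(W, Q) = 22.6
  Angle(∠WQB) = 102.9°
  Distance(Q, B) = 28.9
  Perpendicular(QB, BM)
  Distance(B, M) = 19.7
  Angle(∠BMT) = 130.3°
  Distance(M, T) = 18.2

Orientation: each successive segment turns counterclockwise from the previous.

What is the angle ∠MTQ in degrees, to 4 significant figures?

75.21°

H is at the origin; HS runs at -125.6° with length 29.0, so S = (-16.88, -23.58). ∠HSW = 73.0° gives SW at -18.60° from the x-axis; with |SW| = 29.9, W = (11.46, -33.12). The perpendicularity gives WQ at right angles to SW, so WQ runs at 71.40°; with |WQ| = 22.6, Q = (18.67, -11.70). ∠WQB = 102.9° gives QB at 148.5° from the x-axis; with |QB| = 28.9, B = (-5.976, 3.403). QB is perpendicular to BM, so BM runs at -121.5°; with |BM| = 19.7, M = (-16.27, -13.39). ∠BMT = 130.3° gives MT at -71.80° from the x-axis; with |MT| = 18.2, T = (-10.58, -30.68). Then cos ∠MTQ = TM·TQ / (|TM||TQ|), giving 75.21°.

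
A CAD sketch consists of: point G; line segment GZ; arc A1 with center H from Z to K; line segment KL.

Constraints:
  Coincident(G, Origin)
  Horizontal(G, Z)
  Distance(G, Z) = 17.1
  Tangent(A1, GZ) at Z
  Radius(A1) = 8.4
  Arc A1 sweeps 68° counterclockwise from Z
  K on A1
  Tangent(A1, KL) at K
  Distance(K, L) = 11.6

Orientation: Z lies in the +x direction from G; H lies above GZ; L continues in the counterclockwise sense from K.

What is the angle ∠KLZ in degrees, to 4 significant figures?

15.16°

G is at the origin; G and Z share the same y with |GZ| = 17.1 and Z on the +x side, so Z = (17.10, 0.000). A1 meets GZ tangentially, so HZ is at right angles to GZ, so H = Z + (0, 8.4) = (17.10, 8.400). On A1, Z sits at bearing -90° from H; a 68° counterclockwise sweep puts K at bearing -22°, so K = H + 8.4·(cos -22°, sin -22°) = (24.89, 5.253). The tangent condition forces HK to be normal to KL, so KL runs along (−sin -22°, cos -22°); with |KL| = 11.6, L = (29.23, 16.01). Then cos ∠KLZ = LK·LZ / (|LK||LZ|), giving 15.16°.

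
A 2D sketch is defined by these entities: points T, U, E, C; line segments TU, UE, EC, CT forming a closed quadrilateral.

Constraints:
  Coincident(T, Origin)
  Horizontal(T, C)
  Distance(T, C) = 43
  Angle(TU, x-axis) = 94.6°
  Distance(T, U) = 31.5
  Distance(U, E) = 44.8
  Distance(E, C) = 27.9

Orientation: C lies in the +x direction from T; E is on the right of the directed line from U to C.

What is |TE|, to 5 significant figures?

18.954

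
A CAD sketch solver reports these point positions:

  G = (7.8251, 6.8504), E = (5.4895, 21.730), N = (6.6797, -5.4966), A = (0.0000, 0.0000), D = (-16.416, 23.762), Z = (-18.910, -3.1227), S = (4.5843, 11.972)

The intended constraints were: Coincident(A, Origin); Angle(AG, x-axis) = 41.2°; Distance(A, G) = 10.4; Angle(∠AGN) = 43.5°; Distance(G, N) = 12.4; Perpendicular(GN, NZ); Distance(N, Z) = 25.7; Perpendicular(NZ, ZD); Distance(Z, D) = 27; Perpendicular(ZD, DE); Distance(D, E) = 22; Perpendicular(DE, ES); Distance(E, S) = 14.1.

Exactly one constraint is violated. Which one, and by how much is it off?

Distance(E, S) = 14.1 — off by 4.30.

A = (0.00, 0.00) ✓; AG at 41.20° ✓; |AG| = 10.40 ✓; ∠AGN = 43.50° ✓; |GN| = 12.40 ✓; ∠(GN, NZ) = 90.00° ✓; |NZ| = 25.70 ✓; ∠(NZ, ZD) = 90.00° ✓; |ZD| = 27.00 ✓; ∠(ZD, DE) = 90.00° ✓; |DE| = 22.00 ✓; ∠(DE, ES) = 90.00° ✓; |ES| = 9.800 ✗.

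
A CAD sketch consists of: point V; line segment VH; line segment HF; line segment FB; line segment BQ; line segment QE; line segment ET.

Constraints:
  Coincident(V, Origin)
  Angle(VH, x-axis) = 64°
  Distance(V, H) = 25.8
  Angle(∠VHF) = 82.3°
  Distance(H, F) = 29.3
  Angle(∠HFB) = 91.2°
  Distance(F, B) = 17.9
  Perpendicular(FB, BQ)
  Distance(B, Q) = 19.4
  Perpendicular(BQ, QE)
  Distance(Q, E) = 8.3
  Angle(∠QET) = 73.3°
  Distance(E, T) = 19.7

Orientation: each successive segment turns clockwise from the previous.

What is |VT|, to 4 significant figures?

27.62

V is at the origin; VH runs at 64.0° with length 25.8, so H = (11.31, 23.19). ∠VHF = 82.3° gives HF at -33.70° from the x-axis; with |HF| = 29.3, F = (35.69, 6.932). ∠HFB = 91.2° gives FB at -122.5° from the x-axis; with |FB| = 17.9, B = (26.07, -8.165). FB is perpendicular to BQ, so BQ runs at 147.5°; with |BQ| = 19.4, Q = (9.707, 2.259). BQ ⟂ QE, so QE runs at 57.50°; with |QE| = 8.3, E = (14.17, 9.259). ∠QET = 73.3° gives ET at -49.20° from the x-axis; with |ET| = 19.7, T = (27.04, -5.654). Then |VT| = |T − V| = 27.62.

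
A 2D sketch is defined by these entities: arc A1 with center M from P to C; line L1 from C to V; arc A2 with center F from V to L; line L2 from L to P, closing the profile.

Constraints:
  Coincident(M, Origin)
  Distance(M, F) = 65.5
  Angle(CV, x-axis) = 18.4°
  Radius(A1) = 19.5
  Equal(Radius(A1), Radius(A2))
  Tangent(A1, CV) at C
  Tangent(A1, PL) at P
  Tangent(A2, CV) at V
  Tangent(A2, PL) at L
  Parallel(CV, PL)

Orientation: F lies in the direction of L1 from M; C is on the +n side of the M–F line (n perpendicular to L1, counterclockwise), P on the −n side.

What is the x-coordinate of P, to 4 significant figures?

6.155

The slot axis is L1's direction at 18.4°, so u = (cos 18.4°, sin 18.4°) = (0.9489, 0.3156) and n = (−sin 18.4°, cos 18.4°) = (-0.3156, 0.9489). M is at the origin and F lies 65.5 along u from M, so F = 65.5·u = (62.15, 20.68). Tangency of A1 to both parallel lines with radius 19.5 puts C and P at M ± 19.5·n: C = (-6.155, 18.50), P = (6.155, -18.50). So P.x = 6.155.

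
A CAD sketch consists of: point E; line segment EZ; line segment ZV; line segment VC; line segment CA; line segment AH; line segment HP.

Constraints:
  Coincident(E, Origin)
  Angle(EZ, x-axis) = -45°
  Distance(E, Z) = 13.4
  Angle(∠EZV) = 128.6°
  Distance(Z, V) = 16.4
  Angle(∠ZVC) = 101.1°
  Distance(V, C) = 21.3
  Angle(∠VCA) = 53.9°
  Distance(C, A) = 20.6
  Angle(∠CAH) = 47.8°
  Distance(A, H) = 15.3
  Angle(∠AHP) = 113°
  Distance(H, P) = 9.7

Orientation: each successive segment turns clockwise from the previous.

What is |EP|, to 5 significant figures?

31.354

∠CAH = 47.8° gives AH at -73.600° from the x-axis; with |AH| = 15.3, H = (1.4714, -24.613). ∠AHP = 113.0° gives HP at -140.60° from the x-axis; with |HP| = 9.7, P = (-6.0241, -30.770). Then |EP| = |P − E| = 31.354.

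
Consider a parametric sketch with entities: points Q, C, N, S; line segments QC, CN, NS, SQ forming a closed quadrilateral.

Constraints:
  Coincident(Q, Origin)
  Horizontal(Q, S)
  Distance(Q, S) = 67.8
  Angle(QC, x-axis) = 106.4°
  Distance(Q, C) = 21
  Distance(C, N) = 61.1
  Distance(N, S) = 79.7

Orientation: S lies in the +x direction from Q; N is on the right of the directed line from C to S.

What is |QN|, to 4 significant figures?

40.74

Q is at the origin; QS is horizontal with |QS| = 67.8 and S in +x, so S = (67.8, 0). QC runs at 106.4° with |QC| = 21.0, so C = (-5.929, 20.15). N is determined by |CN| = 61.1 and |NS| = 79.7 together: it lies at the intersection of circle(C, 61.1) and circle(S, 79.7). With |CS| = 76.43, the foot of the radical line on CS is 21.08 from C and the perpendicular offset is √(61.1² − 21.08²) = 57.35. Taking the right-of-CS solution: N = (-0.7062, -40.73).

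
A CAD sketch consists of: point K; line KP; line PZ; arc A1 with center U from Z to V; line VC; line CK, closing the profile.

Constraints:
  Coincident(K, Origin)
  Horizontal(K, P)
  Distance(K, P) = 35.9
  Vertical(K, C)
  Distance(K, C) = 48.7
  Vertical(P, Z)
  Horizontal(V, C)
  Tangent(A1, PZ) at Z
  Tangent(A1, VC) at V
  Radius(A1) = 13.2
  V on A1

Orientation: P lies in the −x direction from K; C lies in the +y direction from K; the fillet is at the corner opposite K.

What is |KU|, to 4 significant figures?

42.14

K and C share the same x with |KC| = 48.7 and C on the +y side, so C = (0.000, 48.70). The virtual corner opposite K is at (-35.90, 48.70). A1 meets PZ tangentially, so UZ is at right angles to PZ and tangency of A1 to VC means the radius UV is perpendicular to VC, with radius 13.2, so the center U sits 13.2 in from both sides at U = (-22.70, 35.50). Then |KU| = |U − K| = 42.14.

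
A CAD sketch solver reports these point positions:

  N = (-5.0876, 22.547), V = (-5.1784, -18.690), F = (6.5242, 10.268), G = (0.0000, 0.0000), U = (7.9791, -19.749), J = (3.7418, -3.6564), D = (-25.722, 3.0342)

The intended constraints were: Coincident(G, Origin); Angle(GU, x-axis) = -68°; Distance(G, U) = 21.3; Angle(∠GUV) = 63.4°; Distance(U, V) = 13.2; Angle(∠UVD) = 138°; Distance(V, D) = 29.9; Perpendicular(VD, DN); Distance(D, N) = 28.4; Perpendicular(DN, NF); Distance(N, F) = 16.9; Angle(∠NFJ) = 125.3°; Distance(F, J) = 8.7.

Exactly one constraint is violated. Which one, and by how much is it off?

Distance(F, J) = 8.7 — off by 5.50.

G = (0.00, 0.00) ✓; GU at -68.00° ✓; |GU| = 21.30 ✓; ∠GUV = 63.40° ✓; |UV| = 13.20 ✓; ∠UVD = 138.0° ✓; |VD| = 29.90 ✓; ∠(VD, DN) = 90.00° ✓; |DN| = 28.40 ✓; ∠(DN, NF) = 90.00° ✓; |NF| = 16.90 ✓; ∠NFJ = 125.3° ✓; |FJ| = 14.20 ✗.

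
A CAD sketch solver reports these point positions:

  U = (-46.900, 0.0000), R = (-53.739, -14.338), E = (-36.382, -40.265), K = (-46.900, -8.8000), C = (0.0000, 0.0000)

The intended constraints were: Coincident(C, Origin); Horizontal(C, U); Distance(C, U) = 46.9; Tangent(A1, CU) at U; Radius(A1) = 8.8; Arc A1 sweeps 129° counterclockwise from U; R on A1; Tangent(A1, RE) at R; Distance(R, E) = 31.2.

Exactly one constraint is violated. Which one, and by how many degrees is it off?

Tangent(A1, RE) at R — off by 5.20°.

C = (0.00, 0.00) ✓; C.y = 0.00, U.y = 0.00 ✓; |CU| = 46.90 ✓; ∠(KU, UC) = 90.00° ✓; |KU| = 8.800 ✓; bearing(K→R) − bearing(K→U) = 129.0° ✓; |KR| = 8.800 ✓; ∠(KR, RE) = 95.20° ✗; |RE| = 31.20 ✓.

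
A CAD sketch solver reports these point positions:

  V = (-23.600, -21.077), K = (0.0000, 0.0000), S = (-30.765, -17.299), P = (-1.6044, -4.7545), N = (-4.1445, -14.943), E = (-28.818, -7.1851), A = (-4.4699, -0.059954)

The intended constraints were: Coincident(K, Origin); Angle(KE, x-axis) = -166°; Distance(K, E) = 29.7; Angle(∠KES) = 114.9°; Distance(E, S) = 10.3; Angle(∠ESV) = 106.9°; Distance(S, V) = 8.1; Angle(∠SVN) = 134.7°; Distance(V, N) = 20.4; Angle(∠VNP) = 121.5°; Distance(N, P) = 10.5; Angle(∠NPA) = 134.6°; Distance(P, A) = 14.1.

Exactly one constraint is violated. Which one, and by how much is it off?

Distance(P, A) = 14.1 — off by 8.60.

K = (0.00, 0.00) ✓; KE at -166.0° ✓; |KE| = 29.70 ✓; ∠KES = 114.9° ✓; |ES| = 10.30 ✓; ∠ESV = 106.9° ✓; |SV| = 8.100 ✓; ∠SVN = 134.7° ✓; |VN| = 20.40 ✓; ∠VNP = 121.5° ✓; |NP| = 10.50 ✓; ∠NPA = 134.6° ✓; |PA| = 5.500 ✗.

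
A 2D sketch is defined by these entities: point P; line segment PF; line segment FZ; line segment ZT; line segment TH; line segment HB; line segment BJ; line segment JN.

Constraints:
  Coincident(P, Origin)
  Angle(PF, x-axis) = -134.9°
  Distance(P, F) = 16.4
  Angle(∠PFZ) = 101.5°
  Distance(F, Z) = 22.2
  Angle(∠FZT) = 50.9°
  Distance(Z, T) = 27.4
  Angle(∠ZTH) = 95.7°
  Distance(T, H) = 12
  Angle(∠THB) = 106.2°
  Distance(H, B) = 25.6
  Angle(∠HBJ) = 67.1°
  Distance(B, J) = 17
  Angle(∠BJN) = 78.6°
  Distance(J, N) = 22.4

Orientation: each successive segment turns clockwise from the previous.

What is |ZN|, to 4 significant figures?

28.57

P is at the origin; PF runs at -134.9° with length 16.4, so F = (-11.58, -11.62). ∠PFZ = 101.5° gives FZ at 146.6° from the x-axis; with |FZ| = 22.2, Z = (-30.11, 0.6039). ∠FZT = 50.9° gives ZT at 17.50° from the x-axis; with |ZT| = 27.4, T = (-3.978, 8.843). ∠ZTH = 95.7° gives TH at -66.80° from the x-axis; with |TH| = 12.0, H = (0.7492, -2.186). ∠THB = 106.2° gives HB at -140.6° from the x-axis; with |HB| = 25.6, B = (-19.03, -18.44). ∠HBJ = 67.1° gives BJ at 106.5° from the x-axis; with |BJ| = 17.0, J = (-23.86, -2.136). ∠BJN = 78.6° gives JN at 5.100° from the x-axis; with |JN| = 22.4, N = (-1.550, -0.1443). Then |ZN| = |N − Z| = 28.57.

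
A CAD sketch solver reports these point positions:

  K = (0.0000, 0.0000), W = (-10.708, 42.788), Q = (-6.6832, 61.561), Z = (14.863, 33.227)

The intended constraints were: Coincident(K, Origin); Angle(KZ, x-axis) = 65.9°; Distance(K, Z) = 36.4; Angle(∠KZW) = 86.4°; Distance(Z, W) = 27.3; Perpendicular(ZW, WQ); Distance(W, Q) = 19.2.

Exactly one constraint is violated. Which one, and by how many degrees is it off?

Perpendicular(ZW, WQ) — off by 8.40°.

K = (0.00, 0.00) ✓; KZ at 65.90° ✓; |KZ| = 36.40 ✓; ∠KZW = 86.40° ✓; |ZW| = 27.30 ✓; ∠(ZW, WQ) = 81.60° ✗; |WQ| = 19.20 ✓.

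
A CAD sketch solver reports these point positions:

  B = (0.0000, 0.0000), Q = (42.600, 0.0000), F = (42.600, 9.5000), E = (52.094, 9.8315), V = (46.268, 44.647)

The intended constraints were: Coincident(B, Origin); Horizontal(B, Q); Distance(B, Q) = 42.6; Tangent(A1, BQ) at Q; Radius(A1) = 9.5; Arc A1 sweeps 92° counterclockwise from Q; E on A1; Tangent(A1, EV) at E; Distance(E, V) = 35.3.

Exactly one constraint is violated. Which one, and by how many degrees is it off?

Tangent(A1, EV) at E — off by 7.50°.

B = (0.00, 0.00) ✓; B.y = 0.00, Q.y = 0.00 ✓; |BQ| = 42.60 ✓; ∠(FQ, QB) = 90.00° ✓; |FQ| = 9.500 ✓; bearing(F→E) − bearing(F→Q) = 92.00° ✓; |FE| = 9.500 ✓; ∠(FE, EV) = 82.50° ✗; |EV| = 35.30 ✓.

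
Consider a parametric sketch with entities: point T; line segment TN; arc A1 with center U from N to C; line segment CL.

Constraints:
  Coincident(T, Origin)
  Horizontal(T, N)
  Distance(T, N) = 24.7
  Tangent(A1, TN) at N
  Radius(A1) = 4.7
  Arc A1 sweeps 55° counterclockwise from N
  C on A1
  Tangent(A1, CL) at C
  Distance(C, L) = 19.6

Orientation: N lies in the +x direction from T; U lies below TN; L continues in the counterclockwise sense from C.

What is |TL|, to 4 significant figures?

20.46

T is at the origin; TN is horizontal with |TN| = 24.7 and N on the +x side, so N = (24.70, 0.000). A1 meets TN tangentially, so UN is at right angles to TN, so U = N + (0, -4.7) = (24.70, -4.700). On A1, N sits at bearing 90° from U; a 55° counterclockwise sweep puts C at bearing 145°, so C = U + 4.7·(cos 145°, sin 145°) = (20.85, -2.004). A1 meets CL tangentially, so UC is at right angles to CL, so CL runs along (−sin 145°, cos 145°); with |CL| = 19.6, L = (9.608, -18.06). Then |TL| = |L − T| = 20.46.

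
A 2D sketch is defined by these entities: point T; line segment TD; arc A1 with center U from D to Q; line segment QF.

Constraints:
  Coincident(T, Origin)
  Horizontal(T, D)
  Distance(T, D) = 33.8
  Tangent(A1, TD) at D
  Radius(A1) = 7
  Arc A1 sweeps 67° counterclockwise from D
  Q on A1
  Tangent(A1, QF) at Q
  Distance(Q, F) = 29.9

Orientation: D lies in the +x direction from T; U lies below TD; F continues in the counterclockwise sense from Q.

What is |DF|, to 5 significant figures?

36.593

On A1, D sits at bearing 90° from U; a 67° counterclockwise sweep puts Q at bearing 157°, so Q = U + 7.0·(cos 157°, sin 157°) = (27.356, -4.2649). Tangency of A1 to QF means the radius UQ is perpendicular to QF, so QF runs along (−sin 157°, cos 157°); with |QF| = 29.9, F = (15.674, -31.788). Then |DF| = |F − D| = 36.593.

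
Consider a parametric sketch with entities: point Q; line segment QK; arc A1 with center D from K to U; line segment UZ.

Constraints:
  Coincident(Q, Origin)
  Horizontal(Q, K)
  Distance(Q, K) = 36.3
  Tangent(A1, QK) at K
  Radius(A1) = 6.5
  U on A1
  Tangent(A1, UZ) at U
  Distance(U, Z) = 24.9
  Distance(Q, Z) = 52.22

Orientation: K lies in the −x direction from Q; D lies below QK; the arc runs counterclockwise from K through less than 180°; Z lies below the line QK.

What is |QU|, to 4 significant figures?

43.33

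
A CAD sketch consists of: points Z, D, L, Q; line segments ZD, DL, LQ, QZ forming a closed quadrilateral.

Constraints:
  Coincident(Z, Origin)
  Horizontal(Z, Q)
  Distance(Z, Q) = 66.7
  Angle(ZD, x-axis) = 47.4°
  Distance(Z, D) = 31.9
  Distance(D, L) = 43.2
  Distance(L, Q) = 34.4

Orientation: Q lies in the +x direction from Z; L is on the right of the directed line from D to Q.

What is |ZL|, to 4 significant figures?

40.50

Z is at the origin; Z and Q share the same y with |ZQ| = 66.7 and Q in +x, so Q = (66.7, 0). ZD runs at 47.4° with |ZD| = 31.9, so D = (21.59, 23.48). L is determined by |DL| = 43.2 and |LQ| = 34.4 together: it lies at the intersection of circle(D, 43.2) and circle(Q, 34.4). With |DQ| = 50.85, the foot of the radical line on DQ is 32.14 from D and the perpendicular offset is √(43.2² − 32.14²) = 28.87. Taking the right-of-DQ solution: L = (36.77, -16.96).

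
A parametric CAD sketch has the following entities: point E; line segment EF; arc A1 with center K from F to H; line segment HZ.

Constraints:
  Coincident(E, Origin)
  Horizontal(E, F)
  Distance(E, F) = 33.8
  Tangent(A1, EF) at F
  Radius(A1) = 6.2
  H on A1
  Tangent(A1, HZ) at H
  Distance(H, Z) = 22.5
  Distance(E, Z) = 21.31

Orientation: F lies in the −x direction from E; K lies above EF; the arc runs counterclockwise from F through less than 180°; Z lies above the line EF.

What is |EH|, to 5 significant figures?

29.650

Checks: E.y = 0.00, F.y = 0.00 ✓; |KH| = 6.200 ✓; ∠(KH, HZ) = 90.00° ✓; |HZ| = 22.50 ✓; |EZ| = 21.31 ✓.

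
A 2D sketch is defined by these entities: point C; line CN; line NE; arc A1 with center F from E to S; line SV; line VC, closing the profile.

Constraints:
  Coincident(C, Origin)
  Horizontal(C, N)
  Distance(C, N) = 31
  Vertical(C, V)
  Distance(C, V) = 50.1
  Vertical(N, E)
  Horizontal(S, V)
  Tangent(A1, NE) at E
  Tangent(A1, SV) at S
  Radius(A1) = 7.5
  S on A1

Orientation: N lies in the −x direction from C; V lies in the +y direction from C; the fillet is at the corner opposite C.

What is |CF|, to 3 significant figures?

48.7

CV is vertical with |CV| = 50.1 and V on the +y side, so V = (0.00, 50.1). The virtual corner opposite C is at (-31.0, 50.1). A1 meets NE tangentially, so FE is at right angles to NE and A1 meets SV tangentially, so FS is at right angles to SV, with radius 7.5, so the center F sits 7.5 in from both sides at F = (-23.5, 42.6). Then |CF| = |F − C| = 48.7.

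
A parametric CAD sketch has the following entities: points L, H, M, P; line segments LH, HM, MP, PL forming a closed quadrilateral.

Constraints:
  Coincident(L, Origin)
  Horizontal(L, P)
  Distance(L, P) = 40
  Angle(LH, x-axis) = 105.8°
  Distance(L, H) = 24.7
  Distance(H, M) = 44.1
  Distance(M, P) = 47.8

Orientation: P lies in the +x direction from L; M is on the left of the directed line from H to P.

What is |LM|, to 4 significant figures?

56.12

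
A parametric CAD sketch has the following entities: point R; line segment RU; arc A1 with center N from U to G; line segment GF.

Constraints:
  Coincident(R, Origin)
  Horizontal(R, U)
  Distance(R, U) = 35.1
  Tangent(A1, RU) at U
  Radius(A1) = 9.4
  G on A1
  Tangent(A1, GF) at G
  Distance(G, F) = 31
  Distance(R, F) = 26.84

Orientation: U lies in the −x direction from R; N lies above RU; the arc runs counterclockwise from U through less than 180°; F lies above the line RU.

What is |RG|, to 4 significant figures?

28.34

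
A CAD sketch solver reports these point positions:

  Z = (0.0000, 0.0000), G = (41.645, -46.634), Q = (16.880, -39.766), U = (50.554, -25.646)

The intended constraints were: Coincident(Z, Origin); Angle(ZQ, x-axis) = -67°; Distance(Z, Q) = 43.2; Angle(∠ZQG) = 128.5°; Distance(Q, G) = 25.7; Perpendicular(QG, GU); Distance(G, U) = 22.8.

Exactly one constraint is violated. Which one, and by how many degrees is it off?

Perpendicular(QG, GU) — off by 7.50°.

Z = (0.00, 0.00) ✓; ZQ at -67.00° ✓; |ZQ| = 43.20 ✓; ∠ZQG = 128.5° ✓; |QG| = 25.70 ✓; ∠(QG, GU) = 82.50° ✗; |GU| = 22.80 ✓.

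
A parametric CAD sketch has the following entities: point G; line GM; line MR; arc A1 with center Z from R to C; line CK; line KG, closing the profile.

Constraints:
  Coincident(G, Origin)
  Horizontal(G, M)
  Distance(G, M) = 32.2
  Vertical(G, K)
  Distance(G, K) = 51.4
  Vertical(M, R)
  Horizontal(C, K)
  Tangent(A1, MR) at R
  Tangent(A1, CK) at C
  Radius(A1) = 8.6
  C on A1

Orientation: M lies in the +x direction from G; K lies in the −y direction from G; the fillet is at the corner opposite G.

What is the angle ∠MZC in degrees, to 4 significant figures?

168.6°

The virtual corner opposite G is at (32.20, -51.40). Since A1 is tangent to MR there, ZR ⟂ MR and A1 meets CK tangentially, so ZC is at right angles to CK, with radius 8.6, so the center Z sits 8.6 in from both sides at Z = (23.60, -42.80). That places the tangent points at R = (32.20, -42.80) on MR and C = (23.60, -51.40) on CK. Then cos ∠MZC = ZM·ZC / (|ZM||ZC|), giving 168.6°.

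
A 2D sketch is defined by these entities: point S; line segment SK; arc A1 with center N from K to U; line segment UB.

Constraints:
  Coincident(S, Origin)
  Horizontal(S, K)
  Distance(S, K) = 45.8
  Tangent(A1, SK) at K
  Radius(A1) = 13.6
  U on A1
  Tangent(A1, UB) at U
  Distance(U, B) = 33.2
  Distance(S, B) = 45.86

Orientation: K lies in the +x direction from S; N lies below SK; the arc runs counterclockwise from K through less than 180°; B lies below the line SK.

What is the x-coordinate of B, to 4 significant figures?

21.85

S is at the origin; SK is horizontal with |SK| = 45.8 and K on the +x side, so K = (45.80, 0.000). A1 meets SK tangentially, so NK is at right angles to SK, so N = K + (0, -13.6) = (45.80, -13.60). Since NU ⟂ UB (tangency), |NB| = √(13.6² + 33.2²) = 35.88 regardless of where U sits on A1. So B lies on both circle(S, 45.86) and circle(N, 35.88); the below-SK intersection is B = (21.85, -40.32). U is the foot of the tangent from B: U = (32.99, -9.040).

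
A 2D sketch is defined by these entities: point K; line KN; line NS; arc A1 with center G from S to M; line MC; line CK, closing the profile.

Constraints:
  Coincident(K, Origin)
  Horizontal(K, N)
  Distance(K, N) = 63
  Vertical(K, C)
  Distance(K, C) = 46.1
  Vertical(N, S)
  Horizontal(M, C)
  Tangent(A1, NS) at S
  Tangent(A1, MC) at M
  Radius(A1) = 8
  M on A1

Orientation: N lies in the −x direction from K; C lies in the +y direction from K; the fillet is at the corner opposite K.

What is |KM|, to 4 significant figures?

71.76

K is at the origin; K and N share the same y with |KN| = 63.0 and N on the −x side, so N = (-63.00, 0.000). KC is vertical with |KC| = 46.1 and C on the +y side, so C = (0.000, 46.10). The virtual corner opposite K is at (-63.00, 46.10). The tangent condition forces GS to be normal to NS and A1 meets MC tangentially, so GM is at right angles to MC, with radius 8.0, so the center G sits 8.0 in from both sides at G = (-55.00, 38.10). That places the tangent points at S = (-63.00, 38.10) on NS and M = (-55.00, 46.10) on MC. Then |KM| = |M − K| = 71.76.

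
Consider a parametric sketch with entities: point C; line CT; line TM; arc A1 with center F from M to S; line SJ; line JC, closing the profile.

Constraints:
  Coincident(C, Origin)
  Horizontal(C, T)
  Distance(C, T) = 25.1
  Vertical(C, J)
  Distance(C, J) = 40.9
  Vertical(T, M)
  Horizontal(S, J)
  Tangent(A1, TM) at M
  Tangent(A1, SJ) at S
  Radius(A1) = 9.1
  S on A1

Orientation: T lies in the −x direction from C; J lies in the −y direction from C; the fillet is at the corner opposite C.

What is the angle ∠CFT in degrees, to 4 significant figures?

42.68°

C is at the origin; C and T share the same y with |CT| = 25.1 and T on the −x side, so T = (-25.10, 0.000). CJ is vertical with |CJ| = 40.9 and J on the −y side, so J = (0.000, -40.90). The virtual corner opposite C is at (-25.10, -40.90). The tangent condition forces FM to be normal to TM and A1 meets SJ tangentially, so FS is at right angles to SJ, with radius 9.1, so the center F sits 9.1 in from both sides at F = (-16.00, -31.80). Then cos ∠CFT = FC·FT / (|FC||FT|), giving 42.68°.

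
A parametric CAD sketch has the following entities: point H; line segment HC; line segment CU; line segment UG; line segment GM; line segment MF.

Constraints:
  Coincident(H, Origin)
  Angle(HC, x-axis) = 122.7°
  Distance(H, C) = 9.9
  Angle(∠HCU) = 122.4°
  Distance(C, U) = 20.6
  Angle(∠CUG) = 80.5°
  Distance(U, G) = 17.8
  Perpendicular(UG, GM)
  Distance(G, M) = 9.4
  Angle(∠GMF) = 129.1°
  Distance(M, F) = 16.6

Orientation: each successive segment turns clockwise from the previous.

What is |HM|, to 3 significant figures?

15.7

∠CUG = 80.5° gives UG at -34.4° from the x-axis; with |UG| = 17.8, G = (18.0, 17.0). UG is perpendicular to GM, so GM runs at -124°; with |GM| = 9.4, M = (12.7, 9.20). Then |HM| = |M − H| = 15.7.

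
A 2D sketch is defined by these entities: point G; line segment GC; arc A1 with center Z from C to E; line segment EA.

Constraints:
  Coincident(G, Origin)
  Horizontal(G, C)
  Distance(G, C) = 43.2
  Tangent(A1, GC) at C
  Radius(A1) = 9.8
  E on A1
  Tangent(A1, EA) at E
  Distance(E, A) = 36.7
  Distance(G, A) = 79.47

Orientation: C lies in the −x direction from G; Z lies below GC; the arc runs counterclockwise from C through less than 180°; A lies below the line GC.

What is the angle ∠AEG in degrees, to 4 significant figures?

127.2°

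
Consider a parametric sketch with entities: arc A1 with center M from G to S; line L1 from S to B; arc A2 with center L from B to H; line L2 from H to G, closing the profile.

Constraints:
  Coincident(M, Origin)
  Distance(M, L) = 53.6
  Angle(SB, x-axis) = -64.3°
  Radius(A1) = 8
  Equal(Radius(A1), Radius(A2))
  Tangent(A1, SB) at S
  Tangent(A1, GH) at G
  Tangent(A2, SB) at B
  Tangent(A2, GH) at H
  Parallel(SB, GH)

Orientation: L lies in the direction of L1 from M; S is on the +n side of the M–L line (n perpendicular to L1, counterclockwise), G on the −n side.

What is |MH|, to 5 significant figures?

54.194

The slot axis is L1's direction at -64.3°, so u = (cos -64.3°, sin -64.3°) = (0.43366, -0.90108) and n = (−sin -64.3°, cos -64.3°) = (0.90108, 0.43366). M is at the origin and L lies 53.6 along u from M, so L = 53.6·u = (23.244, -48.298). Tangency of A1 to both parallel lines with radius 8.0 puts S and G at M ± 8.0·n: S = (7.2086, 3.4693), G = (-7.2086, -3.4693). Equal radii place B and H the same way about L: B = L + 8.0·n = (30.453, -44.828), H = L − 8.0·n = (16.036, -51.767). Then |MH| = |H − M| = 54.194.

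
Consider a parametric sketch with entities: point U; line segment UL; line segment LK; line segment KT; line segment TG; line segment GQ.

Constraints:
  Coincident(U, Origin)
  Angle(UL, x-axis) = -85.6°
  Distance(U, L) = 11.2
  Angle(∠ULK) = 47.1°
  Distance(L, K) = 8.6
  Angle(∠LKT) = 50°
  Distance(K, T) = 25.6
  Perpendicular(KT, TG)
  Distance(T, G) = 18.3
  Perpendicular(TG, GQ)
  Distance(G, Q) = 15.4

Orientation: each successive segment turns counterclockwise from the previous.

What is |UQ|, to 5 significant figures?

23.062

U is at the origin; UL runs at -85.6° with length 11.2, so L = (0.85925, -11.167). ∠ULK = 47.1° gives LK at 47.300° from the x-axis; with |LK| = 8.6, K = (6.6914, -4.8467). ∠LKT = 50.0° gives KT at 177.30° from the x-axis; with |KT| = 25.6, T = (-18.880, -3.6408). KT is perpendicular to TG, so TG runs at -92.700°; with |TG| = 18.3, G = (-19.742, -21.920). TG is perpendicular to GQ, so GQ runs at -2.7000°; with |GQ| = 15.4, Q = (-4.3593, -22.646). Then |UQ| = |Q − U| = 23.062.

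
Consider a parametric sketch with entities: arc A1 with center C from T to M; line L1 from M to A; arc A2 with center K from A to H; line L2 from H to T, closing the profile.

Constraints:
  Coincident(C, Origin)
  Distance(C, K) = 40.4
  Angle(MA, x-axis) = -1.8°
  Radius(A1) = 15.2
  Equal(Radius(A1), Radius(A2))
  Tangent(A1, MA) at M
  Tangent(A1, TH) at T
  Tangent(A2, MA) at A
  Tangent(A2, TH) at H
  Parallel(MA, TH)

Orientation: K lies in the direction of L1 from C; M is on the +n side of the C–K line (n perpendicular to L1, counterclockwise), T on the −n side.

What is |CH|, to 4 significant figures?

43.16

The slot axis is L1's direction at -1.8°, so u = (cos -1.8°, sin -1.8°) = (0.9995, -0.03141) and n = (−sin -1.8°, cos -1.8°) = (0.03141, 0.9995). C is at the origin and K lies 40.4 along u from C, so K = 40.4·u = (40.38, -1.269). Tangency of A1 to both parallel lines with radius 15.2 puts M and T at C ± 15.2·n: M = (0.4774, 15.19), T = (-0.4774, -15.19). Equal radii place A and H the same way about K: A = K + 15.2·n = (40.86, 13.92), H = K − 15.2·n = (39.90, -16.46). Then |CH| = |H − C| = 43.16.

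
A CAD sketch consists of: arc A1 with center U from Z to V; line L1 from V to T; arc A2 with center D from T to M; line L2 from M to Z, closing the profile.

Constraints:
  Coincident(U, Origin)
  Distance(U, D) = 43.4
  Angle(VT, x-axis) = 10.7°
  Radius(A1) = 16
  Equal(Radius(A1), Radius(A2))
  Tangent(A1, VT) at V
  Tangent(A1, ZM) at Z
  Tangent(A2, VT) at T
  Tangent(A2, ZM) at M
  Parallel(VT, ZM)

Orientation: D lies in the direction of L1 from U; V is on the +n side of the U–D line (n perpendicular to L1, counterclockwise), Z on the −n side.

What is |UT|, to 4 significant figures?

46.26

Tangency of A1 to both parallel lines with radius 16.0 puts V and Z at U ± 16.0·n: V = (-2.971, 15.72), Z = (2.971, -15.72). Equal radii place T and M the same way about D: T = D + 16.0·n = (39.67, 23.78), M = D − 16.0·n = (45.62, -7.664). Then |UT| = |T − U| = 46.26.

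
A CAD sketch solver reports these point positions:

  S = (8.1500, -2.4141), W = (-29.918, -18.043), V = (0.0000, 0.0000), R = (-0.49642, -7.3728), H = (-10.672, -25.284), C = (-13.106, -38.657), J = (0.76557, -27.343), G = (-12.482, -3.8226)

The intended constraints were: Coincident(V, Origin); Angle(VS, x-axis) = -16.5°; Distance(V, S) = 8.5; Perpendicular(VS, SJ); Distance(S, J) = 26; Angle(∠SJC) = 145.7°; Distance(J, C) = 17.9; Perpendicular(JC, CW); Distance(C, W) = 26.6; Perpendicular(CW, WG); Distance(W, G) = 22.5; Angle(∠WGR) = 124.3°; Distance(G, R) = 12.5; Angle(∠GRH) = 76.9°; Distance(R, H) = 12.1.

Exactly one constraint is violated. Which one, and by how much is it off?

Distance(R, H) = 12.1 — off by 8.50.

V = (0.00, 0.00) ✓; VS at -16.50° ✓; |VS| = 8.500 ✓; ∠(VS, SJ) = 90.00° ✓; |SJ| = 26.00 ✓; ∠SJC = 145.7° ✓; |JC| = 17.90 ✓; ∠(JC, CW) = 90.00° ✓; |CW| = 26.60 ✓; ∠(CW, WG) = 90.00° ✓; |WG| = 22.50 ✓; ∠WGR = 124.3° ✓; |GR| = 12.50 ✓; ∠GRH = 76.90° ✓; |RH| = 20.60 ✗.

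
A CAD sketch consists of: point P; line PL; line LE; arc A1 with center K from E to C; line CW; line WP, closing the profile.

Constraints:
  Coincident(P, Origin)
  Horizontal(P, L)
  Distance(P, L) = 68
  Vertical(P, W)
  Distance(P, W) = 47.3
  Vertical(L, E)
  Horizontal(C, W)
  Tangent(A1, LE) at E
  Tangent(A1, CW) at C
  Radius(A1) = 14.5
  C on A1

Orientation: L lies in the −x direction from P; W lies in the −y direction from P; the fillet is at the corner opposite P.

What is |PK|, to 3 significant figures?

62.8

P is at the origin; P and L share the same y with |PL| = 68.0 and L on the −x side, so L = (-68.0, 0.00). P and W share the same x with |PW| = 47.3 and W on the −y side, so W = (0.00, -47.3). The virtual corner opposite P is at (-68.0, -47.3). The tangent condition forces KE to be normal to LE and the tangent condition forces KC to be normal to CW, with radius 14.5, so the center K sits 14.5 in from both sides at K = (-53.5, -32.8). Then |PK| = |K − P| = 62.8.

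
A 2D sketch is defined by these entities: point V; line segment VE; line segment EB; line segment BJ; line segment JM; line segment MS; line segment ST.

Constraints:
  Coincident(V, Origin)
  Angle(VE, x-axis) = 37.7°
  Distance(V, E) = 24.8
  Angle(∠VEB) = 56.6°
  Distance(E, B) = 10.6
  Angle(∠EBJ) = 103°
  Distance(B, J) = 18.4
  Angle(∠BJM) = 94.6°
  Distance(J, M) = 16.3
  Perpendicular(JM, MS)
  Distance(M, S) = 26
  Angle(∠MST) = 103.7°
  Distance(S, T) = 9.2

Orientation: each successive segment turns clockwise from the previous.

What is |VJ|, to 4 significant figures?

2.981

V is at the origin; VE runs at 37.7° with length 24.8, so E = (19.62, 15.17). ∠VEB = 56.6° gives EB at -85.70° from the x-axis; with |EB| = 10.6, B = (20.42, 4.596). ∠EBJ = 103.0° gives BJ at -162.7° from the x-axis; with |BJ| = 18.4, J = (2.850, -0.8760). Then |VJ| = |J − V| = 2.981.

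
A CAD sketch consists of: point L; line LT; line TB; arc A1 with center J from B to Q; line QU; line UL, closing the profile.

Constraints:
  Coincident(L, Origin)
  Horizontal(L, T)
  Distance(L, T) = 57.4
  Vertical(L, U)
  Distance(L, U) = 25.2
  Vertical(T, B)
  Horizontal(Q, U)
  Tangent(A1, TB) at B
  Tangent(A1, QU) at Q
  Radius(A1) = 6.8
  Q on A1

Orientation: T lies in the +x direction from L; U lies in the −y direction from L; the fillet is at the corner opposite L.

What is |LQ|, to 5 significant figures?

56.528

L is at the origin; LT is horizontal with |LT| = 57.4 and T on the +x side, so T = (57.400, 0.0000). LU is vertical with |LU| = 25.2 and U on the −y side, so U = (0.0000, -25.200). The virtual corner opposite L is at (57.400, -25.200). Since A1 is tangent to TB there, JB ⟂ TB and the tangent condition forces JQ to be normal to QU, with radius 6.8, so the center J sits 6.8 in from both sides at J = (50.600, -18.400). That places the tangent points at B = (57.400, -18.400) on TB and Q = (50.600, -25.200) on QU. Then |LQ| = |Q − L| = 56.528.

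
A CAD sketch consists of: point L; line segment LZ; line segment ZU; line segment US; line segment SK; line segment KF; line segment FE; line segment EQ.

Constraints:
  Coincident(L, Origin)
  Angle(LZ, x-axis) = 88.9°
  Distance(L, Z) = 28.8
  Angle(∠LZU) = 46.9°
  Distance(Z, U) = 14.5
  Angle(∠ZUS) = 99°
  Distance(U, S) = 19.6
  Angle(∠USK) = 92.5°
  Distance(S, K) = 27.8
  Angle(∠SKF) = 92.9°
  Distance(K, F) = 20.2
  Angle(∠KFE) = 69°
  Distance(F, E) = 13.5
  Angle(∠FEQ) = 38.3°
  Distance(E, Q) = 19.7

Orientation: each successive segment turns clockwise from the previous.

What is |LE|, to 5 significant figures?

25.290

∠SKF = 92.9° gives KF at 60.200° from the x-axis; with |KF| = 20.2, F = (-13.705, 35.217). ∠KFE = 69.0° gives FE at -50.800° from the x-axis; with |FE| = 13.5, E = (-5.1727, 24.756). Then |LE| = |E − L| = 25.290.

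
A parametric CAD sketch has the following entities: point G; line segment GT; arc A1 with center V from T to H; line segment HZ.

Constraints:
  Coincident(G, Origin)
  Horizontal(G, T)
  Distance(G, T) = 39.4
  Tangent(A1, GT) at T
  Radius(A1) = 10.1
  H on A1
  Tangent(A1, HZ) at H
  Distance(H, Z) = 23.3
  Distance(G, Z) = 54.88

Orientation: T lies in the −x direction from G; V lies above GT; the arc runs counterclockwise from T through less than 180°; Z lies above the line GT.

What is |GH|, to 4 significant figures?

34.08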